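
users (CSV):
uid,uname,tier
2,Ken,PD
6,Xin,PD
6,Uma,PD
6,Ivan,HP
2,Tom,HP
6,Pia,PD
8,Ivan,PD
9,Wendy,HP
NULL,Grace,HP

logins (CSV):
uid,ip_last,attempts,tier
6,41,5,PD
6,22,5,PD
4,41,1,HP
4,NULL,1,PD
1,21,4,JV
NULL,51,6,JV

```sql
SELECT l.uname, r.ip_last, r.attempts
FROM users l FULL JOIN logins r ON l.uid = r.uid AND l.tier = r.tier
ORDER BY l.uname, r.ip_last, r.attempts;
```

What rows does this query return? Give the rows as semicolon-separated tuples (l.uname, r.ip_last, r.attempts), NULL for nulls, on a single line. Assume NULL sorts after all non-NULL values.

(Grace, NULL, NULL); (Ivan, NULL, NULL); (Ivan, NULL, NULL); (Ken, NULL, NULL); (Pia, 22, 5); (Pia, 41, 5); (Tom, NULL, NULL); (Uma, 22, 5); (Uma, 41, 5); (Wendy, NULL, NULL); (Xin, 22, 5); (Xin, 41, 5); (NULL, 21, 4); (NULL, 41, 1); (NULL, 51, 6); (NULL, NULL, 1)

FULL OUTER JOIN keeps every row from both sides; unmatched rows get NULL for the other side's columns.
Matching on l.uid = r.uid AND l.tier = r.tier. A NULL in a compared column never satisfies the condition.
- uid=2, tier=PD: no r row matches, row kept with r columns NULL.
- uid=6, tier=PD: 2 matching r row(s), so 2 row(s) emitted.
- uid=6, tier=PD: 2 matching r row(s), so 2 row(s) emitted.
- uid=6, tier=HP: no r row matches, row kept with r columns NULL.
- uid=2, tier=HP: no r row matches, row kept with r columns NULL.
- uid=6, tier=PD: 2 matching r row(s), so 2 row(s) emitted.
- uid=8, tier=PD: no r row matches, row kept with r columns NULL.
- uid=9, tier=HP: no r row matches, row kept with r columns NULL.
- uid=NULL, tier=HP: no r row matches, row kept with r columns NULL.
- 4 row(s) from r found no l partner → padded with NULL.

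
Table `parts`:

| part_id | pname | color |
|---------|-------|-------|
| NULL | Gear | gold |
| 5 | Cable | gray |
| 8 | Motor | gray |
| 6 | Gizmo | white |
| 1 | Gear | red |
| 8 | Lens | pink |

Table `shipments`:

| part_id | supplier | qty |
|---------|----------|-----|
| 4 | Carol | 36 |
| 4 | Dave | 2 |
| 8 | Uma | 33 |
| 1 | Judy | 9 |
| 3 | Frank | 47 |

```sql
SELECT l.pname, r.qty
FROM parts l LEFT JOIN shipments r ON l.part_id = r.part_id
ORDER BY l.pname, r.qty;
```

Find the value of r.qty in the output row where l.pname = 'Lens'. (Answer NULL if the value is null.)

LEFT JOIN keeps every row from `parts`; unmatched rows get NULL for `shipments`'s columns.
Matching on l.part_id = r.part_id. A NULL in a compared column never satisfies the condition.
Matched pairs: 3; unmatched l rows kept: 3.

33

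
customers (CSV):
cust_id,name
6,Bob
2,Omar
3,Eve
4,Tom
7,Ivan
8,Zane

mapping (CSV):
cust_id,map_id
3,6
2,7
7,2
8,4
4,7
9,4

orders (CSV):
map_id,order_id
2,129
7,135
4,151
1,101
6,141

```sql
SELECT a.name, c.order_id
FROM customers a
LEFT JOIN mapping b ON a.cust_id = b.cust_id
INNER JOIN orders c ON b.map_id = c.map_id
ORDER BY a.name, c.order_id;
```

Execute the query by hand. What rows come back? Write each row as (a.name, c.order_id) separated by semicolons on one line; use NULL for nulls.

Joins associate left-to-right: customers LEFT JOIN mapping on cust_id gives 6 intermediate row(s).
Then INNER JOIN `orders c` on map_id: keep only rows whose b.map_id appears in c.

(Eve, 141); (Ivan, 129); (Omar, 135); (Tom, 135); (Zane, 151)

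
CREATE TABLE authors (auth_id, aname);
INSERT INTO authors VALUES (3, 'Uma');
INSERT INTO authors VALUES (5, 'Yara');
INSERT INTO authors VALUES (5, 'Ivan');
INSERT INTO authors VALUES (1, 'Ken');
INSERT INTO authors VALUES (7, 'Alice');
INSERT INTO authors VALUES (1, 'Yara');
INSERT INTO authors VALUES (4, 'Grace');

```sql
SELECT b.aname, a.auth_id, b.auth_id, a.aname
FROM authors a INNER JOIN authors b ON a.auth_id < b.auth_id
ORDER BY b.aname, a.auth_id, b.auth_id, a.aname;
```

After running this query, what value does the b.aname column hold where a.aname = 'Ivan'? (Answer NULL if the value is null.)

Alice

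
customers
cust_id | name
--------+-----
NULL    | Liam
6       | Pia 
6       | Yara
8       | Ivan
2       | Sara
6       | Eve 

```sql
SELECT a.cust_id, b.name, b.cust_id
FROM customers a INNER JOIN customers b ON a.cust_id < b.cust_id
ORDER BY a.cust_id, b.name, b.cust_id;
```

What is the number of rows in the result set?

INNER JOIN keeps only pairs where the ON condition holds.
Matching on a.cust_id < b.cust_id. A NULL in a compared column never satisfies the condition.
- a row (cust_id=NULL): no match → dropped.
- a row (cust_id=6): matches 1 b row(s) → 1 output row(s).
- a row (cust_id=6): matches 1 b row(s) → 1 output row(s).
- a row (cust_id=8): no match → dropped.
- a row (cust_id=2): matches 4 b row(s) → 4 output row(s).
- a row (cust_id=6): matches 1 b row(s) → 1 output row(s).
Total: 7 rows.

7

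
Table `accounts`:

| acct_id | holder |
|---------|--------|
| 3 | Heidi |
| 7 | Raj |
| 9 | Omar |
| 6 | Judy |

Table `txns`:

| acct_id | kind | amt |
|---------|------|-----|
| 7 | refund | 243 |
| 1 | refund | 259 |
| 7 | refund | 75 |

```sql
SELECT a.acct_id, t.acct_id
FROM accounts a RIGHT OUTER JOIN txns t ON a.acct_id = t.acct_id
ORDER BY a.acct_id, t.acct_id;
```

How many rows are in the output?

RIGHT JOIN keeps every row from `txns`; unmatched rows get NULL for `accounts`'s columns.
Matching on a.acct_id = t.acct_id.
Matched pairs: 2; unmatched t rows kept: 1.
Total: 2 matched + 1 padded = 3 rows.

3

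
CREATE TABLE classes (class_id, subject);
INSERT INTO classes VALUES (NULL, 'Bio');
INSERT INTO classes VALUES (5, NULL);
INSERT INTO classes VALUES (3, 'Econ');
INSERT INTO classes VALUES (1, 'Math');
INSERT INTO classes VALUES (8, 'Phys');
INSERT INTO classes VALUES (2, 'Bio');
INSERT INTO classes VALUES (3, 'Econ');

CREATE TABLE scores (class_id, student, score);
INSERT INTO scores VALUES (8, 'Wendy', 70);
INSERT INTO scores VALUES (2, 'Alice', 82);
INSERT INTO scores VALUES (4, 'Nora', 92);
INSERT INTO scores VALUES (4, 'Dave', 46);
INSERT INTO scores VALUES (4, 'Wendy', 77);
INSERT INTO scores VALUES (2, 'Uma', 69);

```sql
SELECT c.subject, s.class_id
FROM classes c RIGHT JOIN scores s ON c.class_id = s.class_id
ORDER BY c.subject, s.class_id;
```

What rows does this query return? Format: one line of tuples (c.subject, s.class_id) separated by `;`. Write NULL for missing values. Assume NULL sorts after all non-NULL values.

RIGHT JOIN keeps every row from `scores`; unmatched rows get NULL for `classes`'s columns.
Matching on c.class_id = s.class_id. A NULL in a compared column never satisfies the condition.
Matched pairs: 3; unmatched s rows kept: 3.

(Bio, 2); (Bio, 2); (Phys, 8); (NULL, 4); (NULL, 4); (NULL, 4)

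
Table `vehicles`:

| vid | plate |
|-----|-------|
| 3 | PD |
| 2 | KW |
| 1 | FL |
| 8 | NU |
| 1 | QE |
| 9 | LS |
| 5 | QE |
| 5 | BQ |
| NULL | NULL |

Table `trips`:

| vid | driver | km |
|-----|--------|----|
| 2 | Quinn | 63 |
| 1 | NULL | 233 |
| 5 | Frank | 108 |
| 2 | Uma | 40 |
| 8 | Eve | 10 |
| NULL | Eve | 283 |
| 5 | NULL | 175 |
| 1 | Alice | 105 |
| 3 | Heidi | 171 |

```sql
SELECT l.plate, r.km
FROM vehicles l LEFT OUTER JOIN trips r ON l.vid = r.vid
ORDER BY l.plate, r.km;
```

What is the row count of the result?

14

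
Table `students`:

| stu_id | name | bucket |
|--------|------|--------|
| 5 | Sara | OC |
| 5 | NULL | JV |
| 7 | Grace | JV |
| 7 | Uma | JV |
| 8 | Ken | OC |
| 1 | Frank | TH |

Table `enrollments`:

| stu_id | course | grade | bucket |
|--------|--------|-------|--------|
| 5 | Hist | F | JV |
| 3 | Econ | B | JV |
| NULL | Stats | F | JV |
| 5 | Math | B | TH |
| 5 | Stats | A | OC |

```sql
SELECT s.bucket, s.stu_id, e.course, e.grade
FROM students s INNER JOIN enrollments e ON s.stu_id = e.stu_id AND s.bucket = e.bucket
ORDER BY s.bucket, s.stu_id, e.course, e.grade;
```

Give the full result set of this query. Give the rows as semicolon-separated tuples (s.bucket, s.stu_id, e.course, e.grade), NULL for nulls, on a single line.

INNER JOIN keeps only pairs where the ON condition holds.
Matching on s.stu_id = e.stu_id AND s.bucket = e.bucket. A NULL in a compared column never satisfies the condition.
- stu_id=5, bucket=OC: 1 matching e row(s), so 1 row(s) emitted.
- stu_id=5, bucket=JV: 1 matching e row(s), so 1 row(s) emitted.
- stu_id=7, bucket=JV: no matching e row, dropped.
- stu_id=7, bucket=JV: no matching e row, dropped.
- stu_id=8, bucket=OC: no matching e row, dropped.
- stu_id=1, bucket=TH: no matching e row, dropped.
After projecting and ordering:
s.bucket | s.stu_id | e.course | e.grade
JV | 5 | Hist | F
OC | 5 | Stats | A

(JV, 5, Hist, F); (OC, 5, Stats, A)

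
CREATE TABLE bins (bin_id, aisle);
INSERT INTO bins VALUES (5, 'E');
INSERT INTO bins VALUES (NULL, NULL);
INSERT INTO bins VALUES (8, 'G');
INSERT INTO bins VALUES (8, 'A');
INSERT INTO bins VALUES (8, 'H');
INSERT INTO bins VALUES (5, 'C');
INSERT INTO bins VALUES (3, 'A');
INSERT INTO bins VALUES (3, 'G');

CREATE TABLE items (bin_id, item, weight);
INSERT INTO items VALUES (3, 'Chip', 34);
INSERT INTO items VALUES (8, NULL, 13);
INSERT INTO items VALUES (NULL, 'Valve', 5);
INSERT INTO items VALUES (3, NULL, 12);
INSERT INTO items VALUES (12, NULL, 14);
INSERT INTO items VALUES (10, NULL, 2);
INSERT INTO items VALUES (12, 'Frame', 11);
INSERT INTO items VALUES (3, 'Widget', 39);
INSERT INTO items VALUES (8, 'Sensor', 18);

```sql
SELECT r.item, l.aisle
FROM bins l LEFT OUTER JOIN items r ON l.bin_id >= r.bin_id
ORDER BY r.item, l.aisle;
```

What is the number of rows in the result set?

28

LEFT JOIN keeps every row from `bins`; unmatched rows get NULL for `items`'s columns.
Matching on l.bin_id >= r.bin_id. A NULL in a compared column never satisfies the condition.
- bin_id=5: 3 matching r row(s), so 3 row(s) emitted.
- bin_id=NULL: no r row matches, row kept with r columns NULL.
- bin_id=8: 5 matching r row(s), so 5 row(s) emitted.
- bin_id=8: 5 matching r row(s), so 5 row(s) emitted.
- bin_id=8: 5 matching r row(s), so 5 row(s) emitted.
- bin_id=5: 3 matching r row(s), so 3 row(s) emitted.
- bin_id=3: 3 matching r row(s), so 3 row(s) emitted.
- bin_id=3: 3 matching r row(s), so 3 row(s) emitted.
Total: 27 matched + 1 padded = 28 rows.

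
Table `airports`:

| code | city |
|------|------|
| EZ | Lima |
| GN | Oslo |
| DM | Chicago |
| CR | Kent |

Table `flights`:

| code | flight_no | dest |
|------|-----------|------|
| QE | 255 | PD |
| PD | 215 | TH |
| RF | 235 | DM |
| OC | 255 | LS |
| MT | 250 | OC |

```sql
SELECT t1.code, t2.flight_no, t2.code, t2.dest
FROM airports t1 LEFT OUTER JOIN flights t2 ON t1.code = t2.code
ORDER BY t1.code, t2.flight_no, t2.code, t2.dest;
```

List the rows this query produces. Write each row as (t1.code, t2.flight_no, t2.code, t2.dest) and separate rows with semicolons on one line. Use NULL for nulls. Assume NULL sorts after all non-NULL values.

(CR, NULL, NULL, NULL); (DM, NULL, NULL, NULL); (EZ, NULL, NULL, NULL); (GN, NULL, NULL, NULL)

LEFT JOIN keeps every row from `airports`; unmatched rows get NULL for `flights`'s columns.
Matching on t1.code = t2.code.
- t1[0] code=EZ → no match; kept with NULLs on the t2 side.
- t1[1] code=GN → no match; kept with NULLs on the t2 side.
- t1[2] code=DM → no match; kept with NULLs on the t2 side.
- t1[3] code=CR → no match; kept with NULLs on the t2 side.
After projecting and ordering:
t1.code | t2.flight_no | t2.code | t2.dest
CR | NULL | NULL | NULL
DM | NULL | NULL | NULL
EZ | NULL | NULL | NULL
GN | NULL | NULL | NULL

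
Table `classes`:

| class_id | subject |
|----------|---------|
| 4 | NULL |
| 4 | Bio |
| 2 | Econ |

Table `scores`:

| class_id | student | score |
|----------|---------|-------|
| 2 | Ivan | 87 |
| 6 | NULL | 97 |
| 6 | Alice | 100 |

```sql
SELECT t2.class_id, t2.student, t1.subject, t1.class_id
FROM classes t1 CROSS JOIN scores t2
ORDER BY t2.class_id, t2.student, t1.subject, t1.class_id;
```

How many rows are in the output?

9

CROSS JOIN pairs every row of `classes` with every row of `scores`: 3 × 3 = 9 rows.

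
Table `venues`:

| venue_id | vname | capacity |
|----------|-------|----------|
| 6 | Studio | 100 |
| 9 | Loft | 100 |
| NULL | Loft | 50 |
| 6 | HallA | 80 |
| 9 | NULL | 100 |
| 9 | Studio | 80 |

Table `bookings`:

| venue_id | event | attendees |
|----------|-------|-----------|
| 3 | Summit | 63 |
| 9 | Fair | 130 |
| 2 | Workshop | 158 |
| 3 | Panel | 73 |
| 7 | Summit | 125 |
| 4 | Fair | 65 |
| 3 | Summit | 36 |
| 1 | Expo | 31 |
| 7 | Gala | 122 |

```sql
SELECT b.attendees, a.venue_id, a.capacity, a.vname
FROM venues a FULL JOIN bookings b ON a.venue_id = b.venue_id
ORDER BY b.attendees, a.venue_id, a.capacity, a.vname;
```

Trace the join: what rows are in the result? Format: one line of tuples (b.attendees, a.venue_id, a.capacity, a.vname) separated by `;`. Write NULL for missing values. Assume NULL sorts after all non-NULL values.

FULL OUTER JOIN keeps every row from both sides; unmatched rows get NULL for the other side's columns.
Matching on a.venue_id = b.venue_id. A NULL in a compared column never satisfies the condition.
- a (venue_id=6) has no partner → padded with NULL.
- a (venue_id=9) pairs with 1 row(s) of b.
- a (venue_id=NULL) has no partner → padded with NULL.
- a (venue_id=6) has no partner → padded with NULL.
- a (venue_id=9) pairs with 1 row(s) of b.
- a (venue_id=9) pairs with 1 row(s) of b.
- 8 b row(s) had no a match → kept, a columns NULL.

(31, NULL, NULL, NULL); (36, NULL, NULL, NULL); (63, NULL, NULL, NULL); (65, NULL, NULL, NULL); (73, NULL, NULL, NULL); (122, NULL, NULL, NULL); (125, NULL, NULL, NULL); (130, 9, 80, Studio); (130, 9, 100, Loft); (130, 9, 100, NULL); (158, NULL, NULL, NULL); (NULL, 6, 80, HallA); (NULL, 6, 100, Studio); (NULL, NULL, 50, Loft)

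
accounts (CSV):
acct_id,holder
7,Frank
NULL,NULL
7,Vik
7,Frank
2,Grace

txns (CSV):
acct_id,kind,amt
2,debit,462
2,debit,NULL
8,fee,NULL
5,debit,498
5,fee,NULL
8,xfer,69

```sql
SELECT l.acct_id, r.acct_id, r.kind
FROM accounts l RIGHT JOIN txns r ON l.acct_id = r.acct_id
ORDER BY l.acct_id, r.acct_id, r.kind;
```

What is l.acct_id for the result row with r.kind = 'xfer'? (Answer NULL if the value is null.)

NULL

RIGHT JOIN keeps every row from `txns`; unmatched rows get NULL for `accounts`'s columns.
Matching on l.acct_id = r.acct_id. A NULL in a compared column never satisfies the condition.
Matched pairs: 2; unmatched r rows kept: 4.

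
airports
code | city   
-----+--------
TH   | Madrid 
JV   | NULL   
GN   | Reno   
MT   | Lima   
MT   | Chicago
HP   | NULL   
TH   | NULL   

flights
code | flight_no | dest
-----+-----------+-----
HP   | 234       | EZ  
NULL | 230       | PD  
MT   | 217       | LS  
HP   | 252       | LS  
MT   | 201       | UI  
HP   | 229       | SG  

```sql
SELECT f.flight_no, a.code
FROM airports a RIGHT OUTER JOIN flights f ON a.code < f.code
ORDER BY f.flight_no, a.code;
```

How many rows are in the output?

10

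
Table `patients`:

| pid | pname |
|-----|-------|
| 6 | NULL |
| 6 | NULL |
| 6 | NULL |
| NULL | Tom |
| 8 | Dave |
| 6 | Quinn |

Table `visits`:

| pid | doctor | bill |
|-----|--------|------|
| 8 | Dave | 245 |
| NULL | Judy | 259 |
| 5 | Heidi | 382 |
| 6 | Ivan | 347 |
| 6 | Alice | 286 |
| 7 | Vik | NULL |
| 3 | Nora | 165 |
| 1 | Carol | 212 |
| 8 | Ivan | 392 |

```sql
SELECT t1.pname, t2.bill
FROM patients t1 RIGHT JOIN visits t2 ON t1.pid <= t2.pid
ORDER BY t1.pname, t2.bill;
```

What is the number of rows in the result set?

RIGHT JOIN keeps every row from `visits`; unmatched rows get NULL for `patients`'s columns.
Matching on t1.pid <= t2.pid. A NULL in a compared column never satisfies the condition.
Matched pairs: 22; unmatched t2 rows kept: 4.
Total: 22 matched + 4 padded = 26 rows.

26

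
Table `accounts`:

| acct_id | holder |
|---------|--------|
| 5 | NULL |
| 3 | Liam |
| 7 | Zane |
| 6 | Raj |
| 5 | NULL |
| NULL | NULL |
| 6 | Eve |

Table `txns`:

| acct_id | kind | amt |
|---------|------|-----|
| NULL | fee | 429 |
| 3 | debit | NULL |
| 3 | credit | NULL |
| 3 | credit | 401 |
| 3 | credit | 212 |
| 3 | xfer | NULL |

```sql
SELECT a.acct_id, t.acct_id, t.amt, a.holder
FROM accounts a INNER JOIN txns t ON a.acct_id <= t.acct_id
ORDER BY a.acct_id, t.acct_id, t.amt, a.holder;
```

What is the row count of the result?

INNER JOIN keeps only pairs where the ON condition holds.
Matching on a.acct_id <= t.acct_id. A NULL in a compared column never satisfies the condition.
- a row (acct_id=5): no match → dropped.
- a row (acct_id=3): matches 5 t row(s) → 5 output row(s).
- a row (acct_id=7): no match → dropped.
- a row (acct_id=6): no match → dropped.
- a row (acct_id=5): no match → dropped.
- a row (acct_id=NULL): no match → dropped.
- a row (acct_id=6): no match → dropped.
Total: 5 rows.

5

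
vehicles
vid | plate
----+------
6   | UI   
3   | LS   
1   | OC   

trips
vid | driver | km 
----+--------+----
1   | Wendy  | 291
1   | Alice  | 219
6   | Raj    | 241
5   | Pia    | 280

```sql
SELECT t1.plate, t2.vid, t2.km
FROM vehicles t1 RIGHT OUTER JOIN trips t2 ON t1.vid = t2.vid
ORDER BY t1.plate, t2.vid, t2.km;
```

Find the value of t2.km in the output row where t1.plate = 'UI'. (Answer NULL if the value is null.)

241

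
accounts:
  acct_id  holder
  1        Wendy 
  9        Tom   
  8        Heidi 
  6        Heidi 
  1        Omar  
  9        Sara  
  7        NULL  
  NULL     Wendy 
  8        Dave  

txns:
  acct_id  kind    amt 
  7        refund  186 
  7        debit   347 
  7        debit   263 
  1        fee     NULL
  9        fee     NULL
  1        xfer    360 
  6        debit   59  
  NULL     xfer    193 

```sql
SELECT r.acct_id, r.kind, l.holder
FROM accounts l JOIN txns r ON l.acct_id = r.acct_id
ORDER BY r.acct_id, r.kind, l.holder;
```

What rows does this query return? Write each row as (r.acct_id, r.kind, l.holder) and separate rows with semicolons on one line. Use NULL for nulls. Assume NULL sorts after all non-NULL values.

INNER JOIN keeps only pairs where the ON condition holds.
Matching on l.acct_id = r.acct_id. A NULL in a compared column never satisfies the condition.
- acct_id=1: 2 matching r row(s), so 2 row(s) emitted.
- acct_id=9: 1 matching r row(s), so 1 row(s) emitted.
- acct_id=8: no matching r row, dropped.
- acct_id=6: 1 matching r row(s), so 1 row(s) emitted.
- acct_id=1: 2 matching r row(s), so 2 row(s) emitted.
- acct_id=9: 1 matching r row(s), so 1 row(s) emitted.
- acct_id=7: 3 matching r row(s), so 3 row(s) emitted.
- acct_id=NULL: no matching r row, dropped.
- acct_id=8: no matching r row, dropped.
After projecting and ordering:
r.acct_id | r.kind | l.holder
1 | fee | Omar
1 | fee | Wendy
1 | xfer | Omar
1 | xfer | Wendy
6 | debit | Heidi
7 | debit | NULL
7 | debit | NULL
7 | refund | NULL
9 | fee | Sara
9 | fee | Tom

(1, fee, Omar); (1, fee, Wendy); (1, xfer, Omar); (1, xfer, Wendy); (6, debit, Heidi); (7, debit, NULL); (7, debit, NULL); (7, refund, NULL); (9, fee, Sara); (9, fee, Tom)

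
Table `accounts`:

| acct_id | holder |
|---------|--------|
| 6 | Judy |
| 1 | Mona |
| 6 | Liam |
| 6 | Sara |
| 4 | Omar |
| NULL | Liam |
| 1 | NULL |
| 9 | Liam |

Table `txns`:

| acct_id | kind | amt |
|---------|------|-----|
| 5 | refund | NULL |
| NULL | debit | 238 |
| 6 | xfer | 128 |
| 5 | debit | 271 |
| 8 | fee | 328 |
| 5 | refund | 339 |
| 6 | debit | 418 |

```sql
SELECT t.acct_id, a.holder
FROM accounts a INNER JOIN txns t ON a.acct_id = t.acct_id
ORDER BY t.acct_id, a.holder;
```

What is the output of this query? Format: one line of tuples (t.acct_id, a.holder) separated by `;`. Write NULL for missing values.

(6, Judy); (6, Judy); (6, Liam); (6, Liam); (6, Sara); (6, Sara)

INNER JOIN keeps only pairs where the ON condition holds.
Matching on a.acct_id = t.acct_id. A NULL in a compared column never satisfies the condition.
Matched pairs: 6.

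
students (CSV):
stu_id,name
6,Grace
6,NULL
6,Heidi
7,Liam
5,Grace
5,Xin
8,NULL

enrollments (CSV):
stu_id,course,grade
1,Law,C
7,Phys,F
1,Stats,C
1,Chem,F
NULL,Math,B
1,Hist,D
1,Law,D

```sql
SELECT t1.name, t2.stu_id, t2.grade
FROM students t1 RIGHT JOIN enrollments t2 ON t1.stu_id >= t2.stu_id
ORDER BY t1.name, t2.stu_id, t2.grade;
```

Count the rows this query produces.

38

RIGHT JOIN keeps every row from `enrollments`; unmatched rows get NULL for `students`'s columns.
Matching on t1.stu_id >= t2.stu_id. A NULL in a compared column never satisfies the condition.
- t1[0] stu_id=6 → 5 match(es) in t2 → 5 row(s).
- t1[1] stu_id=6 → 5 match(es) in t2 → 5 row(s).
- t1[2] stu_id=6 → 5 match(es) in t2 → 5 row(s).
- t1[3] stu_id=7 → 6 match(es) in t2 → 6 row(s).
- t1[4] stu_id=5 → 5 match(es) in t2 → 5 row(s).
- t1[5] stu_id=5 → 5 match(es) in t2 → 5 row(s).
- t1[6] stu_id=8 → 6 match(es) in t2 → 6 row(s).
- 1 t2 row(s) had no t1 match → kept, t1 columns NULL.
Total: 37 matched + 1 padded = 38 rows.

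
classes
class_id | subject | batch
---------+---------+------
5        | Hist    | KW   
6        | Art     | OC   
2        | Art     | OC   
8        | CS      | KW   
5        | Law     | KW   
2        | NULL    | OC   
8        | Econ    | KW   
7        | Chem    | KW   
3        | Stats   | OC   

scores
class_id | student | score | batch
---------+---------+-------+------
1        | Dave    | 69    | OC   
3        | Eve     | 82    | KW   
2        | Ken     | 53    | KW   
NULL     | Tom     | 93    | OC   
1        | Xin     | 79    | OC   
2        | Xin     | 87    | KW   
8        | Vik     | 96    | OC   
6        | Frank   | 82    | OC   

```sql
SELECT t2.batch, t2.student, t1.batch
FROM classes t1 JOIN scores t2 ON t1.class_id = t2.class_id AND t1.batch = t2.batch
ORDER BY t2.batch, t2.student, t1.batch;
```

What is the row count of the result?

1

INNER JOIN keeps only pairs where the ON condition holds.
Matching on t1.class_id = t2.class_id AND t1.batch = t2.batch. A NULL in a compared column never satisfies the condition.
- class_id=5, batch=KW: no matching t2 row, dropped.
- class_id=6, batch=OC: 1 matching t2 row(s), so 1 row(s) emitted.
- class_id=2, batch=OC: no matching t2 row, dropped.
- class_id=8, batch=KW: no matching t2 row, dropped.
- class_id=5, batch=KW: no matching t2 row, dropped.
- class_id=2, batch=OC: no matching t2 row, dropped.
- class_id=8, batch=KW: no matching t2 row, dropped.
- class_id=7, batch=KW: no matching t2 row, dropped.
- class_id=3, batch=OC: no matching t2 row, dropped.
Total: 1 rows.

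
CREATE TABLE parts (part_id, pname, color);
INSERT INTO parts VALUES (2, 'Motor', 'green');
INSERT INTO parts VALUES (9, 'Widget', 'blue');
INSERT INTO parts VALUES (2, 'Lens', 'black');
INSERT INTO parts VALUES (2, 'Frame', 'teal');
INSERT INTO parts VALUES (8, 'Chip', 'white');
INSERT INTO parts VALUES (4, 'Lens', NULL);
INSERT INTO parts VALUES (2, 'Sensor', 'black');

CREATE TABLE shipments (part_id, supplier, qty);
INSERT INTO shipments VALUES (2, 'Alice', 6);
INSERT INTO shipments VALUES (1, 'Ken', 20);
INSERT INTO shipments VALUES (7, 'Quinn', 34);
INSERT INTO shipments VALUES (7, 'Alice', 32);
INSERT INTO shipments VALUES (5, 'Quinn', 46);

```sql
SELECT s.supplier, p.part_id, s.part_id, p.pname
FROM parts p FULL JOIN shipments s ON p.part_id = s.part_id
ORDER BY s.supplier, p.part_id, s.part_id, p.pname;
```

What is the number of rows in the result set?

FULL OUTER JOIN keeps every row from both sides; unmatched rows get NULL for the other side's columns.
Matching on p.part_id = s.part_id.
- p[0] part_id=2 → 1 match(es) in s → 1 row(s).
- p[1] part_id=9 → no match; kept with NULLs on the s side.
- p[2] part_id=2 → 1 match(es) in s → 1 row(s).
- p[3] part_id=2 → 1 match(es) in s → 1 row(s).
- p[4] part_id=8 → no match; kept with NULLs on the s side.
- p[5] part_id=4 → no match; kept with NULLs on the s side.
- p[6] part_id=2 → 1 match(es) in s → 1 row(s).
- plus 4 unmatched s row(s), each kept with NULL p columns.
Total: 4 matched + 7 padded = 11 rows.

11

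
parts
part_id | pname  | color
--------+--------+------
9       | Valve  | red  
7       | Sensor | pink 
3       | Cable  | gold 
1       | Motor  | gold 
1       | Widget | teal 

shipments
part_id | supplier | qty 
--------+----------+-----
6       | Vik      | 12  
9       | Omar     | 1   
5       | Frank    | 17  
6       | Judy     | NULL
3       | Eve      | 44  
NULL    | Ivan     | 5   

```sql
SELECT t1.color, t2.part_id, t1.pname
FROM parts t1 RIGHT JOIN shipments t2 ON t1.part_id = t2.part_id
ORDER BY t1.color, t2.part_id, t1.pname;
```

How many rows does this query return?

RIGHT JOIN keeps every row from `shipments`; unmatched rows get NULL for `parts`'s columns.
Matching on t1.part_id = t2.part_id. A NULL in a compared column never satisfies the condition.
- t1 row (part_id=9): matches 1 t2 row(s) → 1 output row(s).
- t1 row (part_id=7): no match.
- t1 row (part_id=3): matches 1 t2 row(s) → 1 output row(s).
- t1 row (part_id=1): no match.
- t1 row (part_id=1): no match.
- 4 row(s) from t2 found no t1 partner → padded with NULL.
Total: 2 matched + 4 padded = 6 rows.

6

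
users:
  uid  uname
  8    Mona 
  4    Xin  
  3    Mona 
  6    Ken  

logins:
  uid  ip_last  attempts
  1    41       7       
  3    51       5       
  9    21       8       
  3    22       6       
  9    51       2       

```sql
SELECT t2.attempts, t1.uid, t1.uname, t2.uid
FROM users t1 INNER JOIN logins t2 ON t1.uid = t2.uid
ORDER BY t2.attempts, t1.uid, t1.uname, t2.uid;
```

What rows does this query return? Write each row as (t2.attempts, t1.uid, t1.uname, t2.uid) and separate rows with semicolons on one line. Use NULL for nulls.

INNER JOIN keeps only pairs where the ON condition holds.
Matching on t1.uid = t2.uid.
Matched pairs: 2.

(5, 3, Mona, 3); (6, 3, Mona, 3)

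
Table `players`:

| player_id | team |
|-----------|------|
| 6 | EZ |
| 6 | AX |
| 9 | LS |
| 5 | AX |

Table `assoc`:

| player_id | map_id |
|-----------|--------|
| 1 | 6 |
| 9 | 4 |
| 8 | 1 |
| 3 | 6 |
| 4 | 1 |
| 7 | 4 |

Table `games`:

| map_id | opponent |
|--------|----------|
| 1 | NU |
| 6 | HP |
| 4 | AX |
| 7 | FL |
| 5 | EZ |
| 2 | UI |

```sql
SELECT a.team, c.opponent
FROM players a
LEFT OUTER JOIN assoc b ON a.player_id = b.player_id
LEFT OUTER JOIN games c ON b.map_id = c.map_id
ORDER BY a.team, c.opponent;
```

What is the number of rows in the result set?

Evaluate left to right. First `players a LEFT JOIN assoc b` on player_id: 4 row(s).
Then LEFT JOIN `games c` on map_id: each of those 4 rows is kept; rows whose b.map_id has no match in c get NULL for c's columns.
Result: 4 row(s).

4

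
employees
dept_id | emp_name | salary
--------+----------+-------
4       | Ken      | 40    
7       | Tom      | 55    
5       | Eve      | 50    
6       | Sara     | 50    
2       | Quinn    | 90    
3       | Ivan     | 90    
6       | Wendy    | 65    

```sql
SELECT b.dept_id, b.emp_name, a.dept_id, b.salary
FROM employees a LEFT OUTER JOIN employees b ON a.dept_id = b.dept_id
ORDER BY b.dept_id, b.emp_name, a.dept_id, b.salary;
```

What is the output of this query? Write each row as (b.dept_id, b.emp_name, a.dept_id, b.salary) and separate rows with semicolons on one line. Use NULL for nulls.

(2, Quinn, 2, 90); (3, Ivan, 3, 90); (4, Ken, 4, 40); (5, Eve, 5, 50); (6, Sara, 6, 50); (6, Sara, 6, 50); (6, Wendy, 6, 65); (6, Wendy, 6, 65); (7, Tom, 7, 55)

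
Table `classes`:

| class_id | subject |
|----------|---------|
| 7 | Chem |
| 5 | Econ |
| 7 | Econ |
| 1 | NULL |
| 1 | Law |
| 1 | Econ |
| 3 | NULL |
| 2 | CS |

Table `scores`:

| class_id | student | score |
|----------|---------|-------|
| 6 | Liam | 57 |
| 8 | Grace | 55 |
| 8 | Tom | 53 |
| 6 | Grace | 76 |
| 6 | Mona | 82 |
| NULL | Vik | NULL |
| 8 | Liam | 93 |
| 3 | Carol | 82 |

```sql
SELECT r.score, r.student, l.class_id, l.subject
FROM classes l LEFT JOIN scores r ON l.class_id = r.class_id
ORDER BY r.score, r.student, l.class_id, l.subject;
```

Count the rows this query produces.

LEFT JOIN keeps every row from `classes`; unmatched rows get NULL for `scores`'s columns.
Matching on l.class_id = r.class_id. A NULL in a compared column never satisfies the condition.
- class_id=7: no r row matches, row kept with r columns NULL.
- class_id=5: no r row matches, row kept with r columns NULL.
- class_id=7: no r row matches, row kept with r columns NULL.
- class_id=1: no r row matches, row kept with r columns NULL.
- class_id=1: no r row matches, row kept with r columns NULL.
- class_id=1: no r row matches, row kept with r columns NULL.
- class_id=3: 1 matching r row(s), so 1 row(s) emitted.
- class_id=2: no r row matches, row kept with r columns NULL.
Total: 1 matched + 7 padded = 8 rows.

8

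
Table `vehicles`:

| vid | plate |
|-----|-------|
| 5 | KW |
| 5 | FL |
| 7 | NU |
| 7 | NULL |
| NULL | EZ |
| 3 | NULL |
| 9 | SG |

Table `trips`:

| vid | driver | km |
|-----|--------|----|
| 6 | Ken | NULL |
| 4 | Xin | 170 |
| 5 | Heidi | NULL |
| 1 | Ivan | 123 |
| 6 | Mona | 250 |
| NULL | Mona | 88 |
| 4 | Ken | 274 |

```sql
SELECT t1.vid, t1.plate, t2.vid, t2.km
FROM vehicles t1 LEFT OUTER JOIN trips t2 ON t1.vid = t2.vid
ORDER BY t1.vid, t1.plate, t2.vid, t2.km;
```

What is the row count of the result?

7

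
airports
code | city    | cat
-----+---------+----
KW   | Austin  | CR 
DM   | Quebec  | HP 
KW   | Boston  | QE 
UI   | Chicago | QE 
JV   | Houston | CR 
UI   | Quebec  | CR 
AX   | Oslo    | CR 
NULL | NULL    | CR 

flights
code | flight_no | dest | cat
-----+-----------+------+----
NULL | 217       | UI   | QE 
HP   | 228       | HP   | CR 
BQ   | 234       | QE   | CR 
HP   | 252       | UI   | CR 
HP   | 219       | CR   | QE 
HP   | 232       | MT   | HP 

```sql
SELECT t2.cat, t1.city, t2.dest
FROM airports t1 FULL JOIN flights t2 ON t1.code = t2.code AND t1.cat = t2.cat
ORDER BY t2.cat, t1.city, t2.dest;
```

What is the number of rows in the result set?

14

FULL OUTER JOIN keeps every row from both sides; unmatched rows get NULL for the other side's columns.
Matching on t1.code = t2.code AND t1.cat = t2.cat. A NULL in a compared column never satisfies the condition.
- code=KW, cat=CR: no t2 row matches, row kept with t2 columns NULL.
- code=DM, cat=HP: no t2 row matches, row kept with t2 columns NULL.
- code=KW, cat=QE: no t2 row matches, row kept with t2 columns NULL.
- code=UI, cat=QE: no t2 row matches, row kept with t2 columns NULL.
- code=JV, cat=CR: no t2 row matches, row kept with t2 columns NULL.
- code=UI, cat=CR: no t2 row matches, row kept with t2 columns NULL.
- code=AX, cat=CR: no t2 row matches, row kept with t2 columns NULL.
- code=NULL, cat=CR: no t2 row matches, row kept with t2 columns NULL.
- plus 6 unmatched t2 row(s), each kept with NULL t1 columns.
Total: 0 matched + 14 padded = 14 rows.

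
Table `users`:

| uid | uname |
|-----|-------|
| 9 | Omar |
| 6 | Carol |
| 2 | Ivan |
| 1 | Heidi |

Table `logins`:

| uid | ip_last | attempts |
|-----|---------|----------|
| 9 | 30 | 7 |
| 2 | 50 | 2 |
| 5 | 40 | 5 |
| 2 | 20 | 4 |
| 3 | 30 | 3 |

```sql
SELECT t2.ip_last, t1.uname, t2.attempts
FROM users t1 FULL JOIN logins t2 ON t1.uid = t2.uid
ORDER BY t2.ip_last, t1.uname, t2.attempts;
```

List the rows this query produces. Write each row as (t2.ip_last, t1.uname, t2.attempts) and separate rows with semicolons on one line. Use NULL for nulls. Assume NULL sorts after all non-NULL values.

(20, Ivan, 4); (30, Omar, 7); (30, NULL, 3); (40, NULL, 5); (50, Ivan, 2); (NULL, Carol, NULL); (NULL, Heidi, NULL)

FULL OUTER JOIN keeps every row from both sides; unmatched rows get NULL for the other side's columns.
Matching on t1.uid = t2.uid.
Matched pairs: 3; unmatched t1 rows kept: 2; unmatched t2 rows kept: 2.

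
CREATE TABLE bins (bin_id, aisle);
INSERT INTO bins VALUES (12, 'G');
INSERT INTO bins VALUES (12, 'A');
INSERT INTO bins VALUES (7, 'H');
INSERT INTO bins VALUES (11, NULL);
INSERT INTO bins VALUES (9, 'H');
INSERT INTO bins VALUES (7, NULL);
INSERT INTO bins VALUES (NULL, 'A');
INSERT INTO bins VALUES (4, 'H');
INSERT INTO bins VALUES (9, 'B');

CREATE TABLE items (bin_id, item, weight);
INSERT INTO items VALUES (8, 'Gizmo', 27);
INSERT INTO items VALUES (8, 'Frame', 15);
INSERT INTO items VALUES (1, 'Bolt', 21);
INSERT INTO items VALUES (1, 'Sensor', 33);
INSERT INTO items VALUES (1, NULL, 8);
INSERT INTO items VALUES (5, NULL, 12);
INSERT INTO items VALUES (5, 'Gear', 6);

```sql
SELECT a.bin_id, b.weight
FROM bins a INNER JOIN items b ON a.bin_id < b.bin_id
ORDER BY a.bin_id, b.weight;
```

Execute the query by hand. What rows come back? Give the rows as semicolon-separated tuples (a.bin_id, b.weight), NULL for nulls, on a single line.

INNER JOIN keeps only pairs where the ON condition holds.
Matching on a.bin_id < b.bin_id. A NULL in a compared column never satisfies the condition.
- a (bin_id=12) has no partner → excluded.
- a (bin_id=12) has no partner → excluded.
- a (bin_id=7) pairs with 2 row(s) of b.
- a (bin_id=11) has no partner → excluded.
- a (bin_id=9) has no partner → excluded.
- a (bin_id=7) pairs with 2 row(s) of b.
- a (bin_id=NULL) has no partner → excluded.
- a (bin_id=4) pairs with 4 row(s) of b.
- a (bin_id=9) has no partner → excluded.
After projecting and ordering:
a.bin_id | b.weight
4 | 6
4 | 12
4 | 15
4 | 27
7 | 15
7 | 15
7 | 27
7 | 27

(4, 6); (4, 12); (4, 15); (4, 27); (7, 15); (7, 15); (7, 27); (7, 27)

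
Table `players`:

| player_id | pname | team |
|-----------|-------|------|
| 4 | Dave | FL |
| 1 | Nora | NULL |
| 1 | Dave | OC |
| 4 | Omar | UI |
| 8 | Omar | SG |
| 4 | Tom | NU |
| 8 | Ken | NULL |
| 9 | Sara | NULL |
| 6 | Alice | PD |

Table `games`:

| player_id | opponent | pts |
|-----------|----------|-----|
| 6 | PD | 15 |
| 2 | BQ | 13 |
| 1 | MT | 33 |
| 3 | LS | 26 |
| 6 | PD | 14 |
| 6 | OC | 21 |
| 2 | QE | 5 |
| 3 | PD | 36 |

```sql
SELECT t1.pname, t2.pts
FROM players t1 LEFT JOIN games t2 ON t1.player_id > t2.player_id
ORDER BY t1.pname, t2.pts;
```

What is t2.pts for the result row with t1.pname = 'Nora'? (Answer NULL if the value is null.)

NULL

LEFT JOIN keeps every row from `players`; unmatched rows get NULL for `games`'s columns.
Matching on t1.player_id > t2.player_id.
- t1 row (player_id=4): matches 5 t2 row(s) → 5 output row(s).
- t1 row (player_id=1): no match → kept, t2 columns NULL.
- t1 row (player_id=1): no match → kept, t2 columns NULL.
- t1 row (player_id=4): matches 5 t2 row(s) → 5 output row(s).
- t1 row (player_id=8): matches 8 t2 row(s) → 8 output row(s).
- t1 row (player_id=4): matches 5 t2 row(s) → 5 output row(s).
- t1 row (player_id=8): matches 8 t2 row(s) → 8 output row(s).
- t1 row (player_id=9): matches 8 t2 row(s) → 8 output row(s).
- t1 row (player_id=6): matches 5 t2 row(s) → 5 output row(s).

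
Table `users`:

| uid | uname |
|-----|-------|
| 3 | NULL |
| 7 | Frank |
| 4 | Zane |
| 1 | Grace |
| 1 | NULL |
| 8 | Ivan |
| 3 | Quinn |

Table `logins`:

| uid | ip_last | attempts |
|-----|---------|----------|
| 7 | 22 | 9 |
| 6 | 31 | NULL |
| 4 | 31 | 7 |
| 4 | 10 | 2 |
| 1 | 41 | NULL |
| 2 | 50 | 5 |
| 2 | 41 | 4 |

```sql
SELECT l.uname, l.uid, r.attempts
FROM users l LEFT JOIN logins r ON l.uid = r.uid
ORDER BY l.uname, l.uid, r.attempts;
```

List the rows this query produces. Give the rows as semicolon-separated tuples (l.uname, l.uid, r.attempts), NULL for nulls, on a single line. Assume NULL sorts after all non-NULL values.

(Frank, 7, 9); (Grace, 1, NULL); (Ivan, 8, NULL); (Quinn, 3, NULL); (Zane, 4, 2); (Zane, 4, 7); (NULL, 1, NULL); (NULL, 3, NULL)

LEFT JOIN keeps every row from `users`; unmatched rows get NULL for `logins`'s columns.
Matching on l.uid = r.uid.
Matched pairs: 5; unmatched l rows kept: 3.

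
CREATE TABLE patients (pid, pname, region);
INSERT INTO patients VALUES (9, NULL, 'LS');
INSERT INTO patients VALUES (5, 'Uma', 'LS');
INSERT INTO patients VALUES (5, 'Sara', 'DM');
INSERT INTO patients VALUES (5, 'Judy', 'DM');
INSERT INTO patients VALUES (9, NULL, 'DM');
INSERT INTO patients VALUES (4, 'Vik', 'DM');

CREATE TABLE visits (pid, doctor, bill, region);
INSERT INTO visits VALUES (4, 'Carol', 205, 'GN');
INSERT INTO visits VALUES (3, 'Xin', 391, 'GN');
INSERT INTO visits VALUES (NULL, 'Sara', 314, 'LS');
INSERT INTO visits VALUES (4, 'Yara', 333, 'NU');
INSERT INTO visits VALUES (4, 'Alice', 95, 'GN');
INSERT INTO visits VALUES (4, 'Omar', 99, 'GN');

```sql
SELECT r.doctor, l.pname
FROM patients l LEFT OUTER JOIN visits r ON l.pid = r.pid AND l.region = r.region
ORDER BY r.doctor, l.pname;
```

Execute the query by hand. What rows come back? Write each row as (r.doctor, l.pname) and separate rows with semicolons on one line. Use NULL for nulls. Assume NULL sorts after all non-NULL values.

LEFT JOIN keeps every row from `patients`; unmatched rows get NULL for `visits`'s columns.
Matching on l.pid = r.pid AND l.region = r.region. A NULL in a compared column never satisfies the condition.
- l (pid=9, region=LS) has no partner → padded with NULL.
- l (pid=5, region=LS) has no partner → padded with NULL.
- l (pid=5, region=DM) has no partner → padded with NULL.
- l (pid=5, region=DM) has no partner → padded with NULL.
- l (pid=9, region=DM) has no partner → padded with NULL.
- l (pid=4, region=DM) has no partner → padded with NULL.
After projecting and ordering:
r.doctor | l.pname
NULL | Judy
NULL | Sara
NULL | Uma
NULL | Vik
NULL | NULL
NULL | NULL

(NULL, Judy); (NULL, Sara); (NULL, Uma); (NULL, Vik); (NULL, NULL); (NULL, NULL)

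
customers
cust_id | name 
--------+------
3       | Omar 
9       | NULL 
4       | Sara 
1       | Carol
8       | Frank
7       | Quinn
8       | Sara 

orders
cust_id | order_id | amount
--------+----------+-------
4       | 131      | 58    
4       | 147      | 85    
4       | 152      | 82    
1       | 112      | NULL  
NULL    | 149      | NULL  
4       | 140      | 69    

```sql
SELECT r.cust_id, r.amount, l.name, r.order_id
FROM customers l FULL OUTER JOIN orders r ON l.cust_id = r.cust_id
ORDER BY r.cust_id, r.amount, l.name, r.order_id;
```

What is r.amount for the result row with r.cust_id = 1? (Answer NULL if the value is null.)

NULL

FULL OUTER JOIN keeps every row from both sides; unmatched rows get NULL for the other side's columns.
Matching on l.cust_id = r.cust_id. A NULL in a compared column never satisfies the condition.
- l (cust_id=3) has no partner → padded with NULL.
- l (cust_id=9) has no partner → padded with NULL.
- l (cust_id=4) pairs with 4 row(s) of r.
- l (cust_id=1) pairs with 1 row(s) of r.
- l (cust_id=8) has no partner → padded with NULL.
- l (cust_id=7) has no partner → padded with NULL.
- l (cust_id=8) has no partner → padded with NULL.
- 1 row(s) from r found no l partner → padded with NULL.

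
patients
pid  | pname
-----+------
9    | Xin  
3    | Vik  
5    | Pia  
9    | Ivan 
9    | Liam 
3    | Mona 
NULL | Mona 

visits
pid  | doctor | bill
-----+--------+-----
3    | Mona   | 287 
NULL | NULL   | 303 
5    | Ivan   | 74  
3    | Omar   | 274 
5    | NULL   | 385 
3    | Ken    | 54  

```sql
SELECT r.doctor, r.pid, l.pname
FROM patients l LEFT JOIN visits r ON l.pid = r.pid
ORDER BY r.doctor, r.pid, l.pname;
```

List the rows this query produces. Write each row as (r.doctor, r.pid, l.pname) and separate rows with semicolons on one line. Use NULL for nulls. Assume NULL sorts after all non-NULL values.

(Ivan, 5, Pia); (Ken, 3, Mona); (Ken, 3, Vik); (Mona, 3, Mona); (Mona, 3, Vik); (Omar, 3, Mona); (Omar, 3, Vik); (NULL, 5, Pia); (NULL, NULL, Ivan); (NULL, NULL, Liam); (NULL, NULL, Mona); (NULL, NULL, Xin)

LEFT JOIN keeps every row from `patients`; unmatched rows get NULL for `visits`'s columns.
Matching on l.pid = r.pid. A NULL in a compared column never satisfies the condition.
- l[0] pid=9 → no match; kept with NULLs on the r side.
- l[1] pid=3 → 3 match(es) in r → 3 row(s).
- l[2] pid=5 → 2 match(es) in r → 2 row(s).
- l[3] pid=9 → no match; kept with NULLs on the r side.
- l[4] pid=9 → no match; kept with NULLs on the r side.
- l[5] pid=3 → 3 match(es) in r → 3 row(s).
- l[6] pid=NULL → no match; kept with NULLs on the r side.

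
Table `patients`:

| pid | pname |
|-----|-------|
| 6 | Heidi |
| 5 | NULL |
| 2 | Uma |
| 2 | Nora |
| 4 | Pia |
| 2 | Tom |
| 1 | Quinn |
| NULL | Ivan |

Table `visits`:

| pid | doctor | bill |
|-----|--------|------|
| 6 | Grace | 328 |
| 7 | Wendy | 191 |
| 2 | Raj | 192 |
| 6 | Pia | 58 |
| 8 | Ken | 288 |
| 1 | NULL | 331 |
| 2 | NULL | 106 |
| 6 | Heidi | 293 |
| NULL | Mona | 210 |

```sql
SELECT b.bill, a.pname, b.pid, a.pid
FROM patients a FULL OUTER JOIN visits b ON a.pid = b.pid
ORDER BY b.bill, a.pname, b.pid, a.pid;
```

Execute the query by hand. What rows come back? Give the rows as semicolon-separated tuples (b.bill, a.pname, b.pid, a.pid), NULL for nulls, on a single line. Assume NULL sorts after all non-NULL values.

(58, Heidi, 6, 6); (106, Nora, 2, 2); (106, Tom, 2, 2); (106, Uma, 2, 2); (191, NULL, 7, NULL); (192, Nora, 2, 2); (192, Tom, 2, 2); (192, Uma, 2, 2); (210, NULL, NULL, NULL); (288, NULL, 8, NULL); (293, Heidi, 6, 6); (328, Heidi, 6, 6); (331, Quinn, 1, 1); (NULL, Ivan, NULL, NULL); (NULL, Pia, NULL, 4); (NULL, NULL, NULL, 5)

FULL OUTER JOIN keeps every row from both sides; unmatched rows get NULL for the other side's columns.
Matching on a.pid = b.pid. A NULL in a compared column never satisfies the condition.
- a (pid=6) pairs with 3 row(s) of b.
- a (pid=5) has no partner → padded with NULL.
- a (pid=2) pairs with 2 row(s) of b.
- a (pid=2) pairs with 2 row(s) of b.
- a (pid=4) has no partner → padded with NULL.
- a (pid=2) pairs with 2 row(s) of b.
- a (pid=1) pairs with 1 row(s) of b.
- a (pid=NULL) has no partner → padded with NULL.
- plus 3 unmatched b row(s), each kept with NULL a columns.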